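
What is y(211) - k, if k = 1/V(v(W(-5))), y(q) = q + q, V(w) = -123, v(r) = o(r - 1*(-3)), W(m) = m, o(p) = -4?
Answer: 51907/123 ≈ 422.01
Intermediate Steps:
v(r) = -4
y(q) = 2*q
k = -1/123 (k = 1/(-123) = -1/123 ≈ -0.0081301)
y(211) - k = 2*211 - 1*(-1/123) = 422 + 1/123 = 51907/123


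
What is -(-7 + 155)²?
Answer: -21904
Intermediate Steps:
-(-7 + 155)² = -1*148² = -1*21904 = -21904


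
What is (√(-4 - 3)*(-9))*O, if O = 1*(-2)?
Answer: 18*I*√7 ≈ 47.624*I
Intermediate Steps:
O = -2
(√(-4 - 3)*(-9))*O = (√(-4 - 3)*(-9))*(-2) = (√(-7)*(-9))*(-2) = ((I*√7)*(-9))*(-2) = -9*I*√7*(-2) = 18*I*√7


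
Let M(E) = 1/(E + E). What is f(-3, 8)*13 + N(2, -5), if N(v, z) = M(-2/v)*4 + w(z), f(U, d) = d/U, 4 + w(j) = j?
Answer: -137/3 ≈ -45.667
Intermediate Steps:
w(j) = -4 + j
M(E) = 1/(2*E)
N(v, z) = -4 + z - v (N(v, z) = (1/(2*((-2/v))))*4 + (-4 + z) = ((-v/2)/2)*4 + (-4 + z) = -v/4*4 + (-4 + z) = -v + (-4 + z) = -4 + z - v)
f(-3, 8)*13 + N(2, -5) = (8/(-3))*13 + (-4 - 5 - 1*2) = (8*(-⅓))*13 + (-4 - 5 - 2) = -8/3*13 - 11 = -104/3 - 11 = -137/3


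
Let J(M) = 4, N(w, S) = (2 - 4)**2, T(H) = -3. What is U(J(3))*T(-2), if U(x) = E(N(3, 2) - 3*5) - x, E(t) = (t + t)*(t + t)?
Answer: -1440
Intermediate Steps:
N(w, S) = 4 (N(w, S) = (-2)**2 = 4)
E(t) = 4*t**2 (E(t) = (2*t)*(2*t) = 4*t**2)
U(x) = 484 - x (U(x) = 4*(4 - 3*5)**2 - x = 4*(4 - 15)**2 - x = 4*(-11)**2 - x = 4*121 - x = 484 - x)
U(J(3))*T(-2) = (484 - 1*4)*(-3) = (484 - 4)*(-3) = 480*(-3) = -1440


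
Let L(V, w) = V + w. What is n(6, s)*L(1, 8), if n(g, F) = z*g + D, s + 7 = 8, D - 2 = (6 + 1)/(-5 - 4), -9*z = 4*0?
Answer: 11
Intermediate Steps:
z = 0 (z = -4*0/9 = -⅑*0 = 0)
D = 11/9 (D = 2 + (6 + 1)/(-5 - 4) = 2 + 7/(-9) = 2 + 7*(-⅑) = 2 - 7/9 = 11/9 ≈ 1.2222)
s = 1 (s = -7 + 8 = 1)
n(g, F) = 11/9 (n(g, F) = 0*g + 11/9 = 0 + 11/9 = 11/9)
n(6, s)*L(1, 8) = 11*(1 + 8)/9 = (11/9)*9 = 11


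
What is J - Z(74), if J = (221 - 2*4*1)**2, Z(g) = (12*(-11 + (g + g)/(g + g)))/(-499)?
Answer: 22639011/499 ≈ 45369.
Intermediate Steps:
Z(g) = 120/499 (Z(g) = (12*(-11 + (2*g)/((2*g))))*(-1/499) = (12*(-11 + (2*g)*(1/(2*g))))*(-1/499) = (12*(-11 + 1))*(-1/499) = (12*(-10))*(-1/499) = -120*(-1/499) = 120/499)
J = 45369 (J = (221 - 8*1)**2 = (221 - 8)**2 = 213**2 = 45369)
J - Z(74) = 45369 - 1*120/499 = 45369 - 120/499 = 22639011/499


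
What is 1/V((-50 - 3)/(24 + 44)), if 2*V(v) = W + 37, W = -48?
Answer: -2/11 ≈ -0.18182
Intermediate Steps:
V(v) = -11/2 (V(v) = (-48 + 37)/2 = (½)*(-11) = -11/2)
1/V((-50 - 3)/(24 + 44)) = 1/(-11/2) = -2/11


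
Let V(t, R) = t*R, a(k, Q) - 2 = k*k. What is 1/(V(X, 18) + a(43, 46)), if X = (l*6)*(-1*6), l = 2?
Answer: 1/555 ≈ 0.0018018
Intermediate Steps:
a(k, Q) = 2 + k² (a(k, Q) = 2 + k*k = 2 + k²)
X = -72 (X = (2*6)*(-1*6) = 12*(-6) = -72)
V(t, R) = R*t
1/(V(X, 18) + a(43, 46)) = 1/(18*(-72) + (2 + 43²)) = 1/(-1296 + (2 + 1849)) = 1/(-1296 + 1851) = 1/555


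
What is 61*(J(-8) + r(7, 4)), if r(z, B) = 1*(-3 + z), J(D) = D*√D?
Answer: 244 - 976*I*√2 ≈ 244.0 - 1380.3*I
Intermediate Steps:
J(D) = D^(3/2)
r(z, B) = -3 + z
61*(J(-8) + r(7, 4)) = 61*((-8)^(3/2) + (-3 + 7)) = 61*(-16*I*√2 + 4) = 61*(4 - 16*I*√2) = 244 - 976*I*√2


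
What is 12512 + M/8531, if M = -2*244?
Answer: 106739384/8531 ≈ 12512.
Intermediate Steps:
M = -488
12512 + M/8531 = 12512 - 488/8531 = 106739384/8531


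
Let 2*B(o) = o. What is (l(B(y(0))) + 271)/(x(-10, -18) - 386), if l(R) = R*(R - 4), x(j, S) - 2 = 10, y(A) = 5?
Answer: -1069/1496 ≈ -0.71457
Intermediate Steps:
B(o) = o/2
x(j, S) = 12 (x(j, S) = 2 + 10 = 12)
l(R) = R*(-4 + R)
(l(B(y(0))) + 271)/(x(-10, -18) - 386) = (((1/2)*5)*(-4 + (1/2)*5) + 271)/(12 - 386) = (5*(-4 + 5/2)/2 + 271)/(-374) = ((5/2)*(-3/2) + 271)*(-1/374) = (-15/4 + 271)*(-1/374) = (1069/4)*(-1/374) = -1069/1496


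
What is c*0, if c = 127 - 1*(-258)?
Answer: 0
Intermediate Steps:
c = 385 (c = 127 + 258 = 385)
c*0 = 385*0 = 0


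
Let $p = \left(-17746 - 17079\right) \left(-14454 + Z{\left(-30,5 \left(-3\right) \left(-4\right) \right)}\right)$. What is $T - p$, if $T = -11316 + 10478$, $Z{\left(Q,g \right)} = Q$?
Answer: $-504406138$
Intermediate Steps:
$T = -838$
$p = 504405300$ ($p = \left(-17746 - 17079\right) \left(-14454 - 30\right) = \left(-34825\right) \left(-14484\right) = 504405300$)
$T - p = -838 - 504405300 = -504406138$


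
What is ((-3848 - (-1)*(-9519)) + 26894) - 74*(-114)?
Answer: 21963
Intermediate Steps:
((-3848 - (-1)*(-9519)) + 26894) - 74*(-114) = ((-3848 - 1*9519) + 26894) + 8436 = ((-3848 - 9519) + 26894) + 8436 = (-13367 + 26894) + 8436 = 13527 + 8436 = 21963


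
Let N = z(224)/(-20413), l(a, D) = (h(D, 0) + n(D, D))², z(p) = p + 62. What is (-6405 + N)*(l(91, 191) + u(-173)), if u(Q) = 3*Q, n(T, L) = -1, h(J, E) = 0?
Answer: 67726195418/20413 ≈ 3.3178e+6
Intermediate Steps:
z(p) = 62 + p
l(a, D) = 1 (l(a, D) = (0 - 1)² = (-1)² = 1)
N = -286/20413 (N = (62 + 224)/(-20413) = 286*(-1/20413) = -286/20413 ≈ -0.014011)
(-6405 + N)*(l(91, 191) + u(-173)) = (-6405 - 286/20413)*(1 + 3*(-173)) = -130745551*(1 - 519)/20413 = -130745551/20413*(-518) = 67726195418/20413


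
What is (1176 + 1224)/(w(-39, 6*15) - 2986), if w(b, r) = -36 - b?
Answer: -2400/2983 ≈ -0.80456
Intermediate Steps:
(1176 + 1224)/(w(-39, 6*15) - 2986) = (1176 + 1224)/((-36 - 1*(-39)) - 2986) = 2400/((-36 + 39) - 2986) = 2400/(3 - 2986) = 2400/(-2983) = 2400*(-1/2983) = -2400/2983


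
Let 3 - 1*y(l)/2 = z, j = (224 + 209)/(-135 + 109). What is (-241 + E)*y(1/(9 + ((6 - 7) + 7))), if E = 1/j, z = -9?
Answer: -2505096/433 ≈ -5785.4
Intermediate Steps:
j = -433/26 (j = 433/(-26) = 433*(-1/26) = -433/26 ≈ -16.654)
y(l) = 24 (y(l) = 6 - 2*(-9) = 6 + 18 = 24)
E = -26/433 (E = 1/(-433/26) = -26/433 ≈ -0.060046)
(-241 + E)*y(1/(9 + ((6 - 7) + 7))) = (-241 - 26/433)*24 = -104379/433*24 = -2505096/433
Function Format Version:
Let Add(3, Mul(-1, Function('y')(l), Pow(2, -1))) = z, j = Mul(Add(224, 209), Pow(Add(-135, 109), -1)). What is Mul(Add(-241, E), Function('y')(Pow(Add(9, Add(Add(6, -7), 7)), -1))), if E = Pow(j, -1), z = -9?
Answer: Rational(-2505096, 433) ≈ -5785.4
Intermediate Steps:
j = Rational(-433, 26) (j = Mul(433, Pow(-26, -1)) = Mul(433, Rational(-1, 26)) = Rational(-433, 26) ≈ -16.654)
Function('y')(l) = 24 (Function('y')(l) = Add(6, Mul(-2, -9)) = Add(6, 18) = 24)
E = Rational(-26, 433) (E = Pow(Rational(-433, 26), -1) = Rational(-26, 433) ≈ -0.060046)
Mul(Add(-241, E), Function('y')(Pow(Add(9, Add(Add(6, -7), 7)), -1))) = Mul(Add(-241, Rational(-26, 433)), 24) = Mul(Rational(-104379, 433), 24) = Rational(-2505096, 433)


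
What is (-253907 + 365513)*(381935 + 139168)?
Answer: 58158221418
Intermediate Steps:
(-253907 + 365513)*(381935 + 139168) = 111606*521103 = 58158221418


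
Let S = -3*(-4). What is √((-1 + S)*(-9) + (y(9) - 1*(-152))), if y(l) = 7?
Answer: 2*√15 ≈ 7.7460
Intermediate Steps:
S = 12
√((-1 + S)*(-9) + (y(9) - 1*(-152))) = √((-1 + 12)*(-9) + (7 - 1*(-152))) = √(11*(-9) + (7 + 152)) = √(-99 + 159) = √60 = 2*√15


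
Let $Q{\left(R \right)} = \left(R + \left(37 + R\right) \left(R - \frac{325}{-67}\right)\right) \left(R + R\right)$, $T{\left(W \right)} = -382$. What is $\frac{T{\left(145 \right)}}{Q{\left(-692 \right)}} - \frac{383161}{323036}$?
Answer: $- \frac{997920910712235}{841329222539134} \approx -1.1861$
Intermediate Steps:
$Q{\left(R \right)} = 2 R \left(R + \left(37 + R\right) \left(\frac{325}{67} + R\right)\right)$ ($Q{\left(R \right)} = \left(R + \left(37 + R\right) \left(R - - \frac{325}{67}\right)\right) 2 R = \left(R + \left(37 + R\right) \left(R + \frac{325}{67}\right)\right) 2 R = \left(R + \left(37 + R\right) \left(\frac{325}{67} + R\right)\right) 2 R = 2 R \left(R + \left(37 + R\right) \left(\frac{325}{67} + R\right)\right)$)
$\frac{T{\left(145 \right)}}{Q{\left(-692 \right)}} - \frac{383161}{323036} = - \frac{382}{\frac{2}{67} \left(-692\right) \left(12025 + 67 \left(-692\right)^{2} + 2871 \left(-692\right)\right)} - \frac{383161}{323036} = - \frac{382}{\frac{2}{67} \left(-692\right) \left(12025 + 67 \cdot 478864 - 1986732\right)} - \frac{383161}{323036} = - \frac{382}{\frac{2}{67} \left(-692\right) \left(12025 + 32083888 - 1986732\right)} - \frac{383161}{323036} = - \frac{382}{\frac{2}{67} \left(-692\right) 30109181} - \frac{383161}{323036} = - \frac{382}{- \frac{41671106504}{67}} - \frac{383161}{323036} = \left(-382\right) \left(- \frac{67}{41671106504}\right) - \frac{383161}{323036} = \frac{12797}{20835553252} - \frac{383161}{323036} = - \frac{997920910712235}{841329222539134}$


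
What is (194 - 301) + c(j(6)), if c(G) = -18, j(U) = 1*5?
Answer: -125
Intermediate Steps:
j(U) = 5
(194 - 301) + c(j(6)) = (194 - 301) - 18 = -107 - 18 = -125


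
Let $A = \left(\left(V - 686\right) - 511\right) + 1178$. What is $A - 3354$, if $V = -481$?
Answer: $-3854$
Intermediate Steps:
$A = -500$ ($A = \left(\left(-481 - 686\right) - 511\right) + 1178 = \left(-1167 - 511\right) + 1178 = -1678 + 1178 = -500$)
$A - 3354 = -500 - 3354 = -3854$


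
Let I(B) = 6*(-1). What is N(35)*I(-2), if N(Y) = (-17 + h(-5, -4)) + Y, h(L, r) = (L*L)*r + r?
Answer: 516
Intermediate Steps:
I(B) = -6
h(L, r) = r + r*L**2 (h(L, r) = L**2*r + r = r*L**2 + r = r + r*L**2)
N(Y) = -121 + Y (N(Y) = (-17 - 4*(1 + (-5)**2)) + Y = (-17 - 4*(1 + 25)) + Y = (-17 - 4*26) + Y = (-17 - 104) + Y = -121 + Y)
N(35)*I(-2) = (-121 + 35)*(-6) = -86*(-6) = 516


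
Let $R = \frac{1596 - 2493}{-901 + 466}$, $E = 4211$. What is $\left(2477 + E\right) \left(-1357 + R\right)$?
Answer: $- \frac{1313964608}{145} \approx -9.0618 \cdot 10^{6}$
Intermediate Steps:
$R = \frac{299}{145}$ ($R = - \frac{897}{-435} = \left(-897\right) \left(- \frac{1}{435}\right) = \frac{299}{145} \approx 2.0621$)
$\left(2477 + E\right) \left(-1357 + R\right) = \left(2477 + 4211\right) \left(-1357 + \frac{299}{145}\right) = 6688 \left(- \frac{196466}{145}\right) = - \frac{1313964608}{145}$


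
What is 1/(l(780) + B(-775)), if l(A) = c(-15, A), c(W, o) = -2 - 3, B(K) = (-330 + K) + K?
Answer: -1/1885 ≈ -0.00053050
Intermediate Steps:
B(K) = -330 + 2*K
c(W, o) = -5
l(A) = -5
1/(l(780) + B(-775)) = 1/(-5 + (-330 + 2*(-775))) = 1/(-5 + (-330 - 1550)) = 1/(-5 - 1880) = 1/(-1885) = -1/1885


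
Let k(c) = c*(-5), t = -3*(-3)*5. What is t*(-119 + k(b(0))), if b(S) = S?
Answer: -5355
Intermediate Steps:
t = 45 (t = 9*5 = 45)
k(c) = -5*c
t*(-119 + k(b(0))) = 45*(-119 - 5*0) = 45*(-119 + 0) = 45*(-119) = -5355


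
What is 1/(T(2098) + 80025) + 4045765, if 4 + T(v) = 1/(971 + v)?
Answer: 993576972357319/245584450 ≈ 4.0458e+6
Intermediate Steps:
T(v) = -4 + 1/(971 + v)
1/(T(2098) + 80025) + 4045765 = 1/((-3883 - 4*2098)/(971 + 2098) + 80025) + 4045765 = 1/((-3883 - 8392)/3069 + 80025) + 4045765 = 1/((1/3069)*(-12275) + 80025) + 4045765 = 1/(-12275/3069 + 80025) + 4045765 = 1/(245584450/3069) + 4045765 = 3069/245584450 + 4045765 = 993576972357319/245584450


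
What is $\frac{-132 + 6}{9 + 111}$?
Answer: $- \frac{21}{20} \approx -1.05$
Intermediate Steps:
$\frac{-132 + 6}{9 + 111} = \frac{1}{120} \left(-126\right) = - \frac{21}{20}$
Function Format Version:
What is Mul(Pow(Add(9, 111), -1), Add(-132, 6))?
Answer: Rational(-21, 20) ≈ -1.0500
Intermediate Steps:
Mul(Pow(Add(9, 111), -1), Add(-132, 6)) = Mul(Pow(120, -1), -126) = Mul(Rational(1, 120), -126) = Rational(-21, 20)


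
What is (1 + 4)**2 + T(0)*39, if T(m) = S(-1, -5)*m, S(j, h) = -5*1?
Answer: 25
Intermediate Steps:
S(j, h) = -5
T(m) = -5*m
(1 + 4)**2 + T(0)*39 = (1 + 4)**2 - 5*0*39 = 5**2 + 0*39 = 25 + 0 = 25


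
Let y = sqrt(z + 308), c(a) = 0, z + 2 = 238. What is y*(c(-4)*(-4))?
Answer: 0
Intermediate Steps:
z = 236 (z = -2 + 238 = 236)
y = 4*sqrt(34) (y = sqrt(236 + 308) = sqrt(544) = 4*sqrt(34) ≈ 23.324)
y*(c(-4)*(-4)) = (4*sqrt(34))*(0*(-4)) = (4*sqrt(34))*0 = 0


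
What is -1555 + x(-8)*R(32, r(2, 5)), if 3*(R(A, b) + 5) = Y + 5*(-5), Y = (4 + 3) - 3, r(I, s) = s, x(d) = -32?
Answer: -1171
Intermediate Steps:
Y = 4 (Y = 7 - 3 = 4)
R(A, b) = -12 (R(A, b) = -5 + (4 + 5*(-5))/3 = -5 + (4 - 25)/3 = -5 + (⅓)*(-21) = -5 - 7 = -12)
-1555 + x(-8)*R(32, r(2, 5)) = -1555 - 32*(-12) = -1555 + 384 = -1171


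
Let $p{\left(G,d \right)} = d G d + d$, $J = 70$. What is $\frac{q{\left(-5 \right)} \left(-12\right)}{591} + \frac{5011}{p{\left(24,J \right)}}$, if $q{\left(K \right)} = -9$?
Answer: $\frac{5223287}{23180990} \approx 0.22533$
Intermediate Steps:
$p{\left(G,d \right)} = d + G d^{2}$ ($p{\left(G,d \right)} = G d d + d = G d^{2} + d = d + G d^{2}$)
$\frac{q{\left(-5 \right)} \left(-12\right)}{591} + \frac{5011}{p{\left(24,J \right)}} = \frac{\left(-9\right) \left(-12\right)}{591} + \frac{5011}{70 \left(1 + 24 \cdot 70\right)} = 108 \cdot \frac{1}{591} + \frac{5011}{70 \left(1 + 1680\right)} = \frac{36}{197} + \frac{5011}{70 \cdot 1681} = \frac{36}{197} + \frac{5011}{117670} = \frac{5223287}{23180990}$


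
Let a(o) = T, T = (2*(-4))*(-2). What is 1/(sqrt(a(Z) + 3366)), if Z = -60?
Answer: sqrt(3382)/3382 ≈ 0.017195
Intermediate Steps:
T = 16 (T = -8*(-2) = 16)
a(o) = 16
1/(sqrt(a(Z) + 3366)) = 1/(sqrt(16 + 3366)) = 1/(sqrt(3382)) = sqrt(3382)/3382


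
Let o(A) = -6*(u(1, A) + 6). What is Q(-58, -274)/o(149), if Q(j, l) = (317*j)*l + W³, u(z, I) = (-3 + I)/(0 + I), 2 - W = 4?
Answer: -62552137/520 ≈ -1.2029e+5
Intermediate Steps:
W = -2 (W = 2 - 1*4 = 2 - 4 = -2)
u(z, I) = (-3 + I)/I
o(A) = -36 - 6*(-3 + A)/A (o(A) = -6*((-3 + A)/A + 6) = -6*(6 + (-3 + A)/A) = -36 - 6*(-3 + A)/A)
Q(j, l) = -8 + 317*j*l (Q(j, l) = (317*j)*l + (-2)³ = 317*j*l - 8 = -8 + 317*j*l)
Q(-58, -274)/o(149) = (-8 + 317*(-58)*(-274))/(-42 + 18/149) = (-8 + 5037764)/(-42 + 18*(1/149)) = 5037756/(-42 + 18/149) = 5037756/(-6240/149) = 5037756*(-149/6240) = -62552137/520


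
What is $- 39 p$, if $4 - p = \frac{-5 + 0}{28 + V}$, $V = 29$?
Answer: $- \frac{3029}{19} \approx -159.42$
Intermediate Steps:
$p = \frac{233}{57}$ ($p = 4 - \frac{-5 + 0}{28 + 29} = 4 - - \frac{5}{57} = 4 + \frac{5}{57} = \frac{233}{57} \approx 4.0877$)
$- 39 p = \left(-39\right) \frac{233}{57} = - \frac{3029}{19}$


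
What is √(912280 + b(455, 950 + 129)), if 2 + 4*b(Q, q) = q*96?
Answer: √3752702/2 ≈ 968.59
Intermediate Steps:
b(Q, q) = -½ + 24*q (b(Q, q) = -½ + (q*96)/4 = -½ + (96*q)/4 = -½ + 24*q)
√(912280 + b(455, 950 + 129)) = √(912280 + (-½ + 24*(950 + 129))) = √(912280 + (-½ + 24*1079)) = √(912280 + (-½ + 25896)) = √(912280 + 51791/2) = √(1876351/2) = √3752702/2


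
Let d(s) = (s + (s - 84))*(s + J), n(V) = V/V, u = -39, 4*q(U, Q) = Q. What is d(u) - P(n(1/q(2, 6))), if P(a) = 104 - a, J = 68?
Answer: -4801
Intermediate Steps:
q(U, Q) = Q/4
n(V) = 1
d(s) = (-84 + 2*s)*(68 + s) (d(s) = (s + (s - 84))*(s + 68) = (s + (-84 + s))*(68 + s) = (-84 + 2*s)*(68 + s))
d(u) - P(n(1/q(2, 6))) = (-5712 + 2*(-39)² + 52*(-39)) - (104 - 1*1) = (-5712 + 2*1521 - 2028) - (104 - 1) = (-5712 + 3042 - 2028) - 1*103 = -4698 - 103 = -4801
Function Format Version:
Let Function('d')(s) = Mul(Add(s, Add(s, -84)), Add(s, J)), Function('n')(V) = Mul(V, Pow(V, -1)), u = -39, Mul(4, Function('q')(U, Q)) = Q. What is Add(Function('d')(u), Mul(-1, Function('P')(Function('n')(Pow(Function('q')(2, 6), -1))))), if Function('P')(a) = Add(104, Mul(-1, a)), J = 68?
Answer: -4801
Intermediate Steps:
Function('q')(U, Q) = Mul(Rational(1, 4), Q)
Function('n')(V) = 1
Function('d')(s) = Mul(Add(-84, Mul(2, s)), Add(68, s)) (Function('d')(s) = Mul(Add(s, Add(s, -84)), Add(s, 68)) = Mul(Add(s, Add(-84, s)), Add(68, s)) = Mul(Add(-84, Mul(2, s)), Add(68, s)))
Add(Function('d')(u), Mul(-1, Function('P')(Function('n')(Pow(Function('q')(2, 6), -1))))) = Add(Add(-5712, Mul(2, Pow(-39, 2)), Mul(52, -39)), Mul(-1, Add(104, Mul(-1, 1)))) = Add(Add(-5712, Mul(2, 1521), -2028), Mul(-1, Add(104, -1))) = Add(Add(-5712, 3042, -2028), Mul(-1, 103)) = Add(-4698, -103) = -4801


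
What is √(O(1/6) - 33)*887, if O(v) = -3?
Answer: 5322*I ≈ 5322.0*I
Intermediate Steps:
√(O(1/6) - 33)*887 = √(-3 - 33)*887 = √(-36)*887 = (6*I)*887 = 5322*I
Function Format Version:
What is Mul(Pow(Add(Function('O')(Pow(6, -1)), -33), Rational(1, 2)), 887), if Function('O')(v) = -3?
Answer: Mul(5322, I) ≈ Mul(5322.0, I)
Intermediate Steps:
Mul(Pow(Add(Function('O')(Pow(6, -1)), -33), Rational(1, 2)), 887) = Mul(Pow(Add(-3, -33), Rational(1, 2)), 887) = Mul(Pow(-36, Rational(1, 2)), 887) = Mul(Mul(6, I), 887) = Mul(5322, I)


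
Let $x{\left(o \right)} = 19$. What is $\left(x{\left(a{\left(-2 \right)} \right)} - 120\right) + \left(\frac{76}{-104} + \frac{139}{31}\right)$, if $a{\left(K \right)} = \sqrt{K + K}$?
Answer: $- \frac{78381}{806} \approx -97.247$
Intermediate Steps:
$a{\left(K \right)} = \sqrt{2} \sqrt{K}$ ($a{\left(K \right)} = \sqrt{2 K} = \sqrt{2} \sqrt{K}$)
$\left(x{\left(a{\left(-2 \right)} \right)} - 120\right) + \left(\frac{76}{-104} + \frac{139}{31}\right) = \left(19 - 120\right) + \left(\frac{76}{-104} + \frac{139}{31}\right) = -101 + \left(76 \left(- \frac{1}{104}\right) + 139 \cdot \frac{1}{31}\right) = -101 + \left(- \frac{19}{26} + \frac{139}{31}\right) = -101 + \frac{3025}{806} = - \frac{78381}{806}$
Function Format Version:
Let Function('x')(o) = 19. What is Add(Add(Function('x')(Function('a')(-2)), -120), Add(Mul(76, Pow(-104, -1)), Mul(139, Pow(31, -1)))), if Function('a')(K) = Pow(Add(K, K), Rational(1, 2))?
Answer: Rational(-78381, 806) ≈ -97.247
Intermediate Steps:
Function('a')(K) = Mul(Pow(2, Rational(1, 2)), Pow(K, Rational(1, 2))) (Function('a')(K) = Pow(Mul(2, K), Rational(1, 2)) = Mul(Pow(2, Rational(1, 2)), Pow(K, Rational(1, 2))))
Add(Add(Function('x')(Function('a')(-2)), -120), Add(Mul(76, Pow(-104, -1)), Mul(139, Pow(31, -1)))) = Add(Add(19, -120), Add(Mul(76, Pow(-104, -1)), Mul(139, Pow(31, -1)))) = Add(-101, Add(Mul(76, Rational(-1, 104)), Mul(139, Rational(1, 31)))) = Add(-101, Add(Rational(-19, 26), Rational(139, 31))) = Add(-101, Rational(3025, 806)) = Rational(-78381, 806)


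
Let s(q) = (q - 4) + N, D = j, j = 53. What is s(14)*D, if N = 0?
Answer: 530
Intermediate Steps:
D = 53
s(q) = -4 + q (s(q) = (q - 4) + 0 = (-4 + q) + 0 = -4 + q)
s(14)*D = (-4 + 14)*53 = 10*53 = 530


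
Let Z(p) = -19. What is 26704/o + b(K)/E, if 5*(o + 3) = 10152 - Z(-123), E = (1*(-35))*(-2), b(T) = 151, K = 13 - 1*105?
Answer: 2719989/177730 ≈ 15.304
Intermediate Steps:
K = -92 (K = 13 - 105 = -92)
E = 70 (E = -35*(-2) = 70)
o = 10156/5 (o = -3 + (10152 - 1*(-19))/5 = -3 + (10152 + 19)/5 = -3 + (1/5)*10171 = -3 + 10171/5 = 10156/5 ≈ 2031.2)
26704/o + b(K)/E = 26704/(10156/5) + 151/70 = 26704*(5/10156) + 151*(1/70) = 33380/2539 + 151/70 = 2719989/177730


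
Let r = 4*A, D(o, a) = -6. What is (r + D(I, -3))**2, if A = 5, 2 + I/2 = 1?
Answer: 196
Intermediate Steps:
I = -2 (I = -4 + 2*1 = -4 + 2 = -2)
r = 20 (r = 4*5 = 20)
(r + D(I, -3))**2 = (20 - 6)**2 = 14**2 = 196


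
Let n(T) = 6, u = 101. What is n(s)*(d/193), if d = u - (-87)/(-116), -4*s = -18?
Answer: 1203/386 ≈ 3.1166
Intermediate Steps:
s = 9/2 (s = -¼*(-18) = 9/2 ≈ 4.5000)
d = 401/4 (d = 101 - (-87)/(-116) = 101 - (-87)*(-1)/116 = 101 - 1*¾ = 101 - ¾ = 401/4 ≈ 100.25)
n(s)*(d/193) = 6*((401/4)/193) = 6*((401/4)*(1/193)) = 6*(401/772) = 1203/386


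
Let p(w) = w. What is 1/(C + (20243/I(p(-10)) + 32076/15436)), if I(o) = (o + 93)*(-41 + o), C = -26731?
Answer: -960891/25688175751 ≈ -3.7406e-5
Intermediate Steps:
I(o) = (-41 + o)*(93 + o) (I(o) = (93 + o)*(-41 + o) = (-41 + o)*(93 + o))
1/(C + (20243/I(p(-10)) + 32076/15436)) = 1/(-26731 + (20243/(-3813 + (-10)**2 + 52*(-10)) + 32076/15436)) = 1/(-26731 + (20243/(-3813 + 100 - 520) + 32076*(1/15436))) = 1/(-26731 + (20243/(-4233) + 8019/3859)) = 1/(-26731 + (20243*(-1/4233) + 8019/3859)) = 1/(-26731 + (-20243/4233 + 8019/3859)) = 1/(-26731 - 2598430/960891) = 1/(-25688175751/960891) = -960891/25688175751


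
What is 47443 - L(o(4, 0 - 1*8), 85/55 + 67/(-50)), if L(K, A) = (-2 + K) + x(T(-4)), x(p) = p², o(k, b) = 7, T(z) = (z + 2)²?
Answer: 47422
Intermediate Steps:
T(z) = (2 + z)²
L(K, A) = 14 + K (L(K, A) = (-2 + K) + ((2 - 4)²)² = (-2 + K) + ((-2)²)² = (-2 + K) + 4² = (-2 + K) + 16 = 14 + K)
47443 - L(o(4, 0 - 1*8), 85/55 + 67/(-50)) = 47443 - (14 + 7) = 47443 - 1*21 = 47443 - 21 = 47422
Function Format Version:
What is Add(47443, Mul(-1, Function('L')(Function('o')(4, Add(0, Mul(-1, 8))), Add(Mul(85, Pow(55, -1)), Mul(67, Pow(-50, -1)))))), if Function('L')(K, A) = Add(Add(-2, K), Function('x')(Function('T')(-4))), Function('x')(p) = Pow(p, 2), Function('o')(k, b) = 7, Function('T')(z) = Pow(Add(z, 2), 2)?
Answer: 47422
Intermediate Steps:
Function('T')(z) = Pow(Add(2, z), 2)
Function('L')(K, A) = Add(14, K) (Function('L')(K, A) = Add(Add(-2, K), Pow(Pow(Add(2, -4), 2), 2)) = Add(Add(-2, K), Pow(Pow(-2, 2), 2)) = Add(Add(-2, K), Pow(4, 2)) = Add(Add(-2, K), 16) = Add(14, K))
Add(47443, Mul(-1, Function('L')(Function('o')(4, Add(0, Mul(-1, 8))), Add(Mul(85, Pow(55, -1)), Mul(67, Pow(-50, -1)))))) = Add(47443, Mul(-1, Add(14, 7))) = Add(47443, Mul(-1, 21)) = Add(47443, -21) = 47422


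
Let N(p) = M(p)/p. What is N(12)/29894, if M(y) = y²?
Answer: 6/14947 ≈ 0.00040142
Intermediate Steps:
N(p) = p (N(p) = p²/p = p)
N(12)/29894 = 12/29894 = 12*(1/29894) = 6/14947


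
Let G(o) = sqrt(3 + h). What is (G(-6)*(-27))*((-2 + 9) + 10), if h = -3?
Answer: 0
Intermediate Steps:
G(o) = 0 (G(o) = sqrt(3 - 3) = sqrt(0) = 0)
(G(-6)*(-27))*((-2 + 9) + 10) = (0*(-27))*((-2 + 9) + 10) = 0*(7 + 10) = 0*17 = 0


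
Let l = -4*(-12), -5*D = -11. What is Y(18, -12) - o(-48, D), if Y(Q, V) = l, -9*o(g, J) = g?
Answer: 128/3 ≈ 42.667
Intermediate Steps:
D = 11/5 (D = -⅕*(-11) = 11/5 ≈ 2.2000)
o(g, J) = -g/9
l = 48
Y(Q, V) = 48
Y(18, -12) - o(-48, D) = 48 - (-1)*(-48)/9 = 48 - 1*16/3 = 48 - 16/3 = 128/3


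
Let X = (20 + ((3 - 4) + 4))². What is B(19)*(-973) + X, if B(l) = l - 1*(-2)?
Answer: -19904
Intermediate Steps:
B(l) = 2 + l (B(l) = l + 2 = 2 + l)
X = 529 (X = (20 + (-1 + 4))² = (20 + 3)² = 23² = 529)
B(19)*(-973) + X = (2 + 19)*(-973) + 529 = 21*(-973) + 529 = -20433 + 529 = -19904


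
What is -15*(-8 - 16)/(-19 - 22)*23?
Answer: -8280/41 ≈ -201.95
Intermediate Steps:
-15*(-8 - 16)/(-19 - 22)*23 = -(-360)/(-41)*23 = -(-360)*(-1)/41*23 = -15*24/41*23 = -360/41*23 = -8280/41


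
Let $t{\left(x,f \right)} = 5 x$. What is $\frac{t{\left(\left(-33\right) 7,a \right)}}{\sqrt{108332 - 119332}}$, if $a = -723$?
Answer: $\frac{21 i \sqrt{110}}{20} \approx 11.012 i$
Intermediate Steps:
$\frac{t{\left(\left(-33\right) 7,a \right)}}{\sqrt{108332 - 119332}} = \frac{5 \left(\left(-33\right) 7\right)}{\sqrt{108332 - 119332}} = \frac{5 \left(-231\right)}{\sqrt{-11000}} = - \frac{1155}{10 i \sqrt{110}} = - 1155 \left(- \frac{i \sqrt{110}}{1100}\right) = \frac{21 i \sqrt{110}}{20}$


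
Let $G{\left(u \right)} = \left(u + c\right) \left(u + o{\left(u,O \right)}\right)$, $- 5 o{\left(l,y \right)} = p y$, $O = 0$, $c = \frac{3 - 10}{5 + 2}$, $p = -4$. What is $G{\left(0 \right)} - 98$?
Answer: $-98$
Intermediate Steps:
$c = -1$ ($c = - \frac{7}{7} = \left(-7\right) \frac{1}{7} = -1$)
$o{\left(l,y \right)} = \frac{4 y}{5}$ ($o{\left(l,y \right)} = - \frac{\left(-4\right) y}{5} = \frac{4 y}{5}$)
$G{\left(u \right)} = u \left(-1 + u\right)$ ($G{\left(u \right)} = \left(u - 1\right) \left(u + \frac{4}{5} \cdot 0\right) = \left(-1 + u\right) \left(u + 0\right) = \left(-1 + u\right) u = u \left(-1 + u\right)$)
$G{\left(0 \right)} - 98 = 0 \left(-1 + 0\right) - 98 = 0 \left(-1\right) - 98 = 0 - 98 = -98$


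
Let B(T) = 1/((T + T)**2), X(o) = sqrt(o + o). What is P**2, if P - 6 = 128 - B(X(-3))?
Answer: 10349089/576 ≈ 17967.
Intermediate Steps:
X(o) = sqrt(2)*sqrt(o) (X(o) = sqrt(2*o) = sqrt(2)*sqrt(o))
B(T) = 1/(4*T**2) (B(T) = 1/((2*T)**2) = 1/(4*T**2))
P = 3217/24 (P = 6 + (128 - 1/(4*(sqrt(2)*sqrt(-3))**2)) = 6 + (128 - 1/(4*(sqrt(2)*(I*sqrt(3)))**2)) = 6 + (128 - 1/(4*(I*sqrt(6))**2)) = 6 + (128 - (-1)/(4*6)) = 6 + (128 - 1*(-1/24)) = 6 + (128 + 1/24) = 6 + 3073/24 = 3217/24 ≈ 134.04)
P**2 = (3217/24)**2 = 10349089/576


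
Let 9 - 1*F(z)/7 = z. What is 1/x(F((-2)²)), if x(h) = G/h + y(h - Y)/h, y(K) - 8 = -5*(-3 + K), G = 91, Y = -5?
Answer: -35/86 ≈ -0.40698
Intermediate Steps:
F(z) = 63 - 7*z
y(K) = 23 - 5*K (y(K) = 8 - 5*(-3 + K) = 8 + (15 - 5*K) = 23 - 5*K)
x(h) = 91/h + (-2 - 5*h)/h (x(h) = 91/h + (23 - 5*(h - 1*(-5)))/h = 91/h + (23 - 5*(h + 5))/h = 91/h + (23 - 5*(5 + h))/h = 91/h + (23 + (-25 - 5*h))/h = 91/h + (-2 - 5*h)/h)
1/x(F((-2)²)) = 1/(-5 + 89/(63 - 7*(-2)²)) = 1/(-5 + 89/(63 - 7*4)) = 1/(-5 + 89/(63 - 28)) = 1/(-5 + 89/35) = 1/(-86/35) = -35/86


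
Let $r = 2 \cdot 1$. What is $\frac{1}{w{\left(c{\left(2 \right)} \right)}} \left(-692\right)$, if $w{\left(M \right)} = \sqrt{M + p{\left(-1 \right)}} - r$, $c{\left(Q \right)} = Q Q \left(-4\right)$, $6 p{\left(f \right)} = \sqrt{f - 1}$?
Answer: $\frac{4152}{12 - \sqrt{6} \sqrt{-96 + i \sqrt{2}}} \approx 68.579 + 139.21 i$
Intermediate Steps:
$p{\left(f \right)} = \frac{\sqrt{-1 + f}}{6}$ ($p{\left(f \right)} = \frac{\sqrt{f - 1}}{6} = \frac{\sqrt{-1 + f}}{6}$)
$c{\left(Q \right)} = - 4 Q^{2}$ ($c{\left(Q \right)} = Q^{2} \left(-4\right) = - 4 Q^{2}$)
$r = 2$
$w{\left(M \right)} = -2 + \sqrt{M + \frac{i \sqrt{2}}{6}}$ ($w{\left(M \right)} = \sqrt{M + \frac{\sqrt{-1 - 1}}{6}} - 2 = \sqrt{M + \frac{\sqrt{-2}}{6}} - 2 = \sqrt{M + \frac{i \sqrt{2}}{6}} - 2 = -2 + \sqrt{M + \frac{i \sqrt{2}}{6}}$)
$\frac{1}{w{\left(c{\left(2 \right)} \right)}} \left(-692\right) = \frac{1}{-2 + \frac{\sqrt{36 \left(- 4 \cdot 2^{2}\right) + 6 i \sqrt{2}}}{6}} \left(-692\right) = \frac{1}{-2 + \frac{\sqrt{36 \left(\left(-4\right) 4\right) + 6 i \sqrt{2}}}{6}} \left(-692\right) = \frac{1}{-2 + \frac{\sqrt{36 \left(-16\right) + 6 i \sqrt{2}}}{6}} \left(-692\right) = \frac{1}{-2 + \frac{\sqrt{-576 + 6 i \sqrt{2}}}{6}} \left(-692\right) = - \frac{692}{-2 + \frac{\sqrt{-576 + 6 i \sqrt{2}}}{6}}$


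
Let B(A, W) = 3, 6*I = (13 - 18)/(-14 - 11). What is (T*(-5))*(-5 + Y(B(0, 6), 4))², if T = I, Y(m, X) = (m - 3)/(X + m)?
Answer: -25/6 ≈ -4.1667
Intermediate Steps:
I = 1/30 (I = ((13 - 18)/(-14 - 11))/6 = (-5/(-25))/6 = (-5*(-1/25))/6 = (⅙)*(⅕) = 1/30 ≈ 0.033333)
Y(m, X) = (-3 + m)/(X + m)
T = 1/30 ≈ 0.033333
(T*(-5))*(-5 + Y(B(0, 6), 4))² = ((1/30)*(-5))*(-5 + (-3 + 3)/(4 + 3))² = -(-5 + 0/7)²/6 = -(-5 + (⅐)*0)²/6 = -(-5 + 0)²/6 = -⅙*(-5)² = -⅙*25 = -25/6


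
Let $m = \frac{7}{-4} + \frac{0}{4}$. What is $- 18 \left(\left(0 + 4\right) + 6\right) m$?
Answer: $315$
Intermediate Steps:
$m = - \frac{7}{4}$ ($m = 7 \left(- \frac{1}{4}\right) + 0 \cdot \frac{1}{4} = - \frac{7}{4} + 0 = - \frac{7}{4} \approx -1.75$)
$- 18 \left(\left(0 + 4\right) + 6\right) m = - 18 \left(\left(0 + 4\right) + 6\right) \left(- \frac{7}{4}\right) = - 18 \left(4 + 6\right) \left(- \frac{7}{4}\right) = \left(-18\right) 10 \left(- \frac{7}{4}\right) = \left(-180\right) \left(- \frac{7}{4}\right) = 315$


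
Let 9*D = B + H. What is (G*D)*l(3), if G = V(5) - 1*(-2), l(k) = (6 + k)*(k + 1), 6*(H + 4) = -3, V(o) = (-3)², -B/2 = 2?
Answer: -374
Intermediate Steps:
B = -4 (B = -2*2 = -4)
V(o) = 9
H = -9/2 (H = -4 + (⅙)*(-3) = -4 - ½ = -9/2 ≈ -4.5000)
l(k) = (1 + k)*(6 + k) (l(k) = (6 + k)*(1 + k) = (1 + k)*(6 + k))
G = 11 (G = 9 - 1*(-2) = 9 + 2 = 11)
D = -17/18 (D = (-4 - 9/2)/9 = (⅑)*(-17/2) = -17/18 ≈ -0.94444)
(G*D)*l(3) = (11*(-17/18))*(6 + 3² + 7*3) = -187*(6 + 9 + 21)/18 = -187/18*36 = -374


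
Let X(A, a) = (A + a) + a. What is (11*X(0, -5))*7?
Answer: -770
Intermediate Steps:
X(A, a) = A + 2*a
(11*X(0, -5))*7 = (11*(0 + 2*(-5)))*7 = (11*(0 - 10))*7 = (11*(-10))*7 = -110*7 = -770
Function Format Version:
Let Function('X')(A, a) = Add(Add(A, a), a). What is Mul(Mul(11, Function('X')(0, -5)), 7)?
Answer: -770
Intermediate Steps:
Function('X')(A, a) = Add(A, Mul(2, a))
Mul(Mul(11, Function('X')(0, -5)), 7) = Mul(Mul(11, Add(0, Mul(2, -5))), 7) = Mul(Mul(11, Add(0, -10)), 7) = Mul(Mul(11, -10), 7) = Mul(-110, 7) = -770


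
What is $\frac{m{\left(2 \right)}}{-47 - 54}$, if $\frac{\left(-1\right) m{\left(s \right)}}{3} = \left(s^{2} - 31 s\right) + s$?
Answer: $- \frac{168}{101} \approx -1.6634$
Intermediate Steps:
$m{\left(s \right)} = - 3 s^{2} + 90 s$ ($m{\left(s \right)} = - 3 \left(\left(s^{2} - 31 s\right) + s\right) = - 3 \left(s^{2} - 30 s\right) = - 3 s^{2} + 90 s$)
$\frac{m{\left(2 \right)}}{-47 - 54} = \frac{3 \cdot 2 \left(30 - 2\right)}{-47 - 54} = \frac{3 \cdot 2 \left(30 - 2\right)}{-101} = 3 \cdot 2 \cdot 28 \left(- \frac{1}{101}\right) = 168 \left(- \frac{1}{101}\right) = - \frac{168}{101}$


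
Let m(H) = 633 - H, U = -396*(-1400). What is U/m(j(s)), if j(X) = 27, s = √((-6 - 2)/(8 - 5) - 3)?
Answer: 92400/101 ≈ 914.85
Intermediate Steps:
U = 554400
s = I*√51/3 (s = √(-8/3 - 3) = √(-17/3) = I*√51/3 ≈ 2.3805*I)
U/m(j(s)) = 554400/(633 - 1*27) = 554400/(633 - 27) = 554400/606 = 554400*(1/606) = 92400/101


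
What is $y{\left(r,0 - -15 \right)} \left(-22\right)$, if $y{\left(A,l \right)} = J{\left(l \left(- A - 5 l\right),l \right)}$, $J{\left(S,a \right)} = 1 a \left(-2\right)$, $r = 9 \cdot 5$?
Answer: $660$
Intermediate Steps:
$r = 45$
$J{\left(S,a \right)} = - 2 a$ ($J{\left(S,a \right)} = a \left(-2\right) = - 2 a$)
$y{\left(A,l \right)} = - 2 l$
$y{\left(r,0 - -15 \right)} \left(-22\right) = - 2 \left(0 - -15\right) \left(-22\right) = - 2 \left(0 + 15\right) \left(-22\right) = \left(-2\right) 15 \left(-22\right) = \left(-30\right) \left(-22\right) = 660$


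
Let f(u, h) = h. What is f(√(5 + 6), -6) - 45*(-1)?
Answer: 39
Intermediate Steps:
f(√(5 + 6), -6) - 45*(-1) = -6 - 45*(-1) = -6 + 45 = 39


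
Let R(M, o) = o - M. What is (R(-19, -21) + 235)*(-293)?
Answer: -68269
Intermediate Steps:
(R(-19, -21) + 235)*(-293) = ((-21 - 1*(-19)) + 235)*(-293) = ((-21 + 19) + 235)*(-293) = (-2 + 235)*(-293) = 233*(-293) = -68269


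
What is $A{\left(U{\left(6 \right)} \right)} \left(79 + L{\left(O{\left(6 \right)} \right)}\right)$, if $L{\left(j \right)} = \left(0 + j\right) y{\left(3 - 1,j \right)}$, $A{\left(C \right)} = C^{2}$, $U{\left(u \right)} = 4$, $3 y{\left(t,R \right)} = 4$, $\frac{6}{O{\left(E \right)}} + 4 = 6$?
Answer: $1328$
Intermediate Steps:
$O{\left(E \right)} = 3$ ($O{\left(E \right)} = \frac{6}{-4 + 6} = \frac{6}{2} = 6 \cdot \frac{1}{2} = 3$)
$y{\left(t,R \right)} = \frac{4}{3}$ ($y{\left(t,R \right)} = \frac{1}{3} \cdot 4 = \frac{4}{3}$)
$L{\left(j \right)} = \frac{4 j}{3}$ ($L{\left(j \right)} = \left(0 + j\right) \frac{4}{3} = j \frac{4}{3} = \frac{4 j}{3}$)
$A{\left(U{\left(6 \right)} \right)} \left(79 + L{\left(O{\left(6 \right)} \right)}\right) = 4^{2} \left(79 + \frac{4}{3} \cdot 3\right) = 16 \left(79 + 4\right) = 16 \cdot 83 = 1328$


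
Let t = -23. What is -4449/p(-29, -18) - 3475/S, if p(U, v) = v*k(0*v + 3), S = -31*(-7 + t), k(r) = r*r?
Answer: 19859/837 ≈ 23.726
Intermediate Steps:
k(r) = r**2
S = 930 (S = -31*(-7 - 23) = -31*(-30) = 930)
p(U, v) = 9*v (p(U, v) = v*(0*v + 3)**2 = v*(0 + 3)**2 = v*3**2 = v*9 = 9*v)
-4449/p(-29, -18) - 3475/S = -4449/(9*(-18)) - 3475/930 = -4449/(-162) - 3475*1/930 = -4449*(-1/162) - 695/186 = 1483/54 - 695/186 = 19859/837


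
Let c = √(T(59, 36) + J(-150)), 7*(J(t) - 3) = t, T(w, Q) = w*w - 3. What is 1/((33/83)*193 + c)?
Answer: 3700389/117118214 - 6889*√169519/117118214 ≈ 0.0073772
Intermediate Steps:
T(w, Q) = -3 + w² (T(w, Q) = w² - 3 = -3 + w²)
J(t) = 3 + t/7
c = √169519/7 (c = √((-3 + 59²) + (3 + (⅐)*(-150))) = √((-3 + 3481) + (3 - 150/7)) = √(3478 - 129/7) = √(24217/7) = √169519/7 ≈ 58.818)
1/((33/83)*193 + c) = 1/((33/83)*193 + √169519/7) = 1/(6369/83 + √169519/7)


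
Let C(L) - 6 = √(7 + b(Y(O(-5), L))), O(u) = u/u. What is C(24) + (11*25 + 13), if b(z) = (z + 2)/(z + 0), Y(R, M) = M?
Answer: 294 + √291/6 ≈ 296.84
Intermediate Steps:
O(u) = 1
b(z) = (2 + z)/z
C(L) = 6 + √(7 + (2 + L)/L)
C(24) + (11*25 + 13) = (6 + √(8 + 2/24)) + (11*25 + 13) = (6 + √(8 + 2*(1/24))) + (275 + 13) = (6 + √(8 + 1/12)) + 288 = (6 + √(97/12)) + 288 = (6 + √291/6) + 288 = 294 + √291/6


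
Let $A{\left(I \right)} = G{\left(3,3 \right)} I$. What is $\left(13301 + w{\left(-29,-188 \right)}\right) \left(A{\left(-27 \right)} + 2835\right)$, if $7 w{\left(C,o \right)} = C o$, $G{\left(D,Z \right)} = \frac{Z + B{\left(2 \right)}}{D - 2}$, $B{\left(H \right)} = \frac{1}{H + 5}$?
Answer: $\frac{1897359309}{49} \approx 3.8722 \cdot 10^{7}$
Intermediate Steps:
$B{\left(H \right)} = \frac{1}{5 + H}$
$G{\left(D,Z \right)} = \frac{\frac{1}{7} + Z}{-2 + D}$ ($G{\left(D,Z \right)} = \frac{Z + \frac{1}{5 + 2}}{D - 2} = \frac{Z + \frac{1}{7}}{-2 + D} = \frac{\frac{1}{7} + Z}{-2 + D}$)
$A{\left(I \right)} = \frac{22 I}{7}$ ($A{\left(I \right)} = \frac{\frac{1}{7} + 3}{-2 + 3} I = 1^{-1} \cdot \frac{22}{7} I = 1 \cdot \frac{22}{7} I = \frac{22 I}{7}$)
$w{\left(C,o \right)} = \frac{C o}{7}$
$\left(13301 + w{\left(-29,-188 \right)}\right) \left(A{\left(-27 \right)} + 2835\right) = \left(13301 + \frac{1}{7} \left(-29\right) \left(-188\right)\right) \left(\frac{22}{7} \left(-27\right) + 2835\right) = \left(13301 + \frac{5452}{7}\right) \left(- \frac{594}{7} + 2835\right) = \frac{98559}{7} \cdot \frac{19251}{7} = \frac{1897359309}{49}$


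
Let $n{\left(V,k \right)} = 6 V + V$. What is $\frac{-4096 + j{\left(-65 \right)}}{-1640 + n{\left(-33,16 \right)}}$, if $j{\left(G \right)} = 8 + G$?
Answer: $\frac{4153}{1871} \approx 2.2197$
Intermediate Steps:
$n{\left(V,k \right)} = 7 V$
$\frac{-4096 + j{\left(-65 \right)}}{-1640 + n{\left(-33,16 \right)}} = \frac{-4096 + \left(8 - 65\right)}{-1640 + 7 \left(-33\right)} = \frac{-4096 - 57}{-1640 - 231} = - \frac{4153}{-1871} = \left(-4153\right) \left(- \frac{1}{1871}\right) = \frac{4153}{1871}$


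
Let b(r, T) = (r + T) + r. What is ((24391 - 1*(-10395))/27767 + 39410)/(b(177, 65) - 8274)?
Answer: -1094332256/218109785 ≈ -5.0173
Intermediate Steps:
b(r, T) = T + 2*r (b(r, T) = (T + r) + r = T + 2*r)
((24391 - 1*(-10395))/27767 + 39410)/(b(177, 65) - 8274) = ((24391 - 1*(-10395))/27767 + 39410)/((65 + 2*177) - 8274) = ((24391 + 10395)*(1/27767) + 39410)/((65 + 354) - 8274) = (34786*(1/27767) + 39410)/(419 - 8274) = (34786/27767 + 39410)/(-7855) = (1094332256/27767)*(-1/7855) = -1094332256/218109785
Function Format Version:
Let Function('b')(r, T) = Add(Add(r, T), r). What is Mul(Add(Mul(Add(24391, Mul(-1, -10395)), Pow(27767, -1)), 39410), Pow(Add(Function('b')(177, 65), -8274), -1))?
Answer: Rational(-1094332256, 218109785) ≈ -5.0173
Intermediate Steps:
Function('b')(r, T) = Add(T, Mul(2, r)) (Function('b')(r, T) = Add(Add(T, r), r) = Add(T, Mul(2, r)))
Mul(Add(Mul(Add(24391, Mul(-1, -10395)), Pow(27767, -1)), 39410), Pow(Add(Function('b')(177, 65), -8274), -1)) = Mul(Add(Mul(Add(24391, Mul(-1, -10395)), Pow(27767, -1)), 39410), Pow(Add(Add(65, Mul(2, 177)), -8274), -1)) = Mul(Add(Mul(Add(24391, 10395), Rational(1, 27767)), 39410), Pow(Add(Add(65, 354), -8274), -1)) = Mul(Add(Mul(34786, Rational(1, 27767)), 39410), Pow(Add(419, -8274), -1)) = Mul(Add(Rational(34786, 27767), 39410), Pow(-7855, -1)) = Mul(Rational(1094332256, 27767), Rational(-1, 7855)) = Rational(-1094332256, 218109785)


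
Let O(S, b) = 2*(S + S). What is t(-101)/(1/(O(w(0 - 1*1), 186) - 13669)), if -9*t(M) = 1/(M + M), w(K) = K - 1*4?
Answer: -1521/202 ≈ -7.5297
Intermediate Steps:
w(K) = -4 + K (w(K) = K - 4 = -4 + K)
O(S, b) = 4*S (O(S, b) = 2*(2*S) = 4*S)
t(M) = -1/(18*M) (t(M) = -1/(9*(M + M)) = -1/(2*M)/9 = -1/(18*M))
t(-101)/(1/(O(w(0 - 1*1), 186) - 13669)) = (-1/18/(-101))/(1/(4*(-4 + (0 - 1*1)) - 13669)) = (-1/18*(-1/101))/(1/(4*(-4 + (0 - 1)) - 13669)) = 1/(1818*(1/(4*(-4 - 1) - 13669))) = 1/(1818*(1/(4*(-5) - 13669))) = 1/(1818*(1/(-20 - 13669))) = 1/(1818*(1/(-13689))) = 1/(1818*(-1/13689)) = (1/1818)*(-13689) = -1521/202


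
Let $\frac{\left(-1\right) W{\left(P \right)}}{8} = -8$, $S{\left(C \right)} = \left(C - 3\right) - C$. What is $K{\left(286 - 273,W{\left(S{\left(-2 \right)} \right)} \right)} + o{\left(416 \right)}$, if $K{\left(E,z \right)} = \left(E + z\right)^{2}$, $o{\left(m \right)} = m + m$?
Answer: $6761$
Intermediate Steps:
$S{\left(C \right)} = -3$ ($S{\left(C \right)} = \left(-3 + C\right) - C = -3$)
$W{\left(P \right)} = 64$ ($W{\left(P \right)} = \left(-8\right) \left(-8\right) = 64$)
$o{\left(m \right)} = 2 m$
$K{\left(286 - 273,W{\left(S{\left(-2 \right)} \right)} \right)} + o{\left(416 \right)} = \left(\left(286 - 273\right) + 64\right)^{2} + 2 \cdot 416 = \left(\left(286 - 273\right) + 64\right)^{2} + 832 = \left(13 + 64\right)^{2} + 832 = 77^{2} + 832 = 5929 + 832 = 6761$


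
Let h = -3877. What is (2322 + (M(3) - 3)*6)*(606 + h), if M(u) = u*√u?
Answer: -7536384 - 58878*√3 ≈ -7.6384e+6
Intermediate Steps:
M(u) = u^(3/2)
(2322 + (M(3) - 3)*6)*(606 + h) = (2322 + (3^(3/2) - 3)*6)*(606 - 3877) = (2322 + (3*√3 - 3)*6)*(-3271) = (2322 + (-3 + 3*√3)*6)*(-3271) = (2322 + (-18 + 18*√3))*(-3271) = (2304 + 18*√3)*(-3271) = -7536384 - 58878*√3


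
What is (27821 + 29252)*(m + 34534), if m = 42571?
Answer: 4400613665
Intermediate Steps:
(27821 + 29252)*(m + 34534) = (27821 + 29252)*(42571 + 34534) = 57073*77105 = 4400613665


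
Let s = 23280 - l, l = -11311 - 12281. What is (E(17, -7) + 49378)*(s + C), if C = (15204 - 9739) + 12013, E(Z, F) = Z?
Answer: 3178568250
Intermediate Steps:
l = -23592
C = 17478 (C = 5465 + 12013 = 17478)
s = 46872 (s = 23280 - 1*(-23592) = 23280 + 23592 = 46872)
(E(17, -7) + 49378)*(s + C) = (17 + 49378)*(46872 + 17478) = 49395*64350 = 3178568250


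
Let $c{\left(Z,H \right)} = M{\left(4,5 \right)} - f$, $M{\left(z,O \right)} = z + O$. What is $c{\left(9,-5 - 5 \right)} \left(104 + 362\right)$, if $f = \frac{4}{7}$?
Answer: $\frac{27494}{7} \approx 3927.7$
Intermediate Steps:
$M{\left(z,O \right)} = O + z$
$f = \frac{4}{7}$ ($f = 4 \cdot \frac{1}{7} = \frac{4}{7} \approx 0.57143$)
$c{\left(Z,H \right)} = \frac{59}{7}$ ($c{\left(Z,H \right)} = \left(5 + 4\right) - \frac{4}{7} = 9 - \frac{4}{7} = \frac{59}{7}$)
$c{\left(9,-5 - 5 \right)} \left(104 + 362\right) = \frac{59 \left(104 + 362\right)}{7} = \frac{59}{7} \cdot 466 = \frac{27494}{7}$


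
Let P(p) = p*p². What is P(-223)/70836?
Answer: -11089567/70836 ≈ -156.55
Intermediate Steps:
P(p) = p³
P(-223)/70836 = (-223)³/70836 = -11089567*1/70836 = -11089567/70836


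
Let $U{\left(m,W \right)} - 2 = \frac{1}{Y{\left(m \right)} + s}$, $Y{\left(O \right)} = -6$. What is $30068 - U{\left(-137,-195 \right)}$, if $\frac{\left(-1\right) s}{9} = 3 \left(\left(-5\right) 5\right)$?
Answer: $\frac{20114153}{669} \approx 30066.0$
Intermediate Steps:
$s = 675$ ($s = - 9 \cdot 3 \left(\left(-5\right) 5\right) = - 9 \cdot 3 \left(-25\right) = \left(-9\right) \left(-75\right) = 675$)
$U{\left(m,W \right)} = \frac{1339}{669}$ ($U{\left(m,W \right)} = 2 + \frac{1}{-6 + 675} = 2 + \frac{1}{669} = \frac{1339}{669}$)
$30068 - U{\left(-137,-195 \right)} = 30068 - \frac{1339}{669} = \frac{20114153}{669}$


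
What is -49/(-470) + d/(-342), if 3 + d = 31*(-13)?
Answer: 103789/80370 ≈ 1.2914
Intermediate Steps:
d = -406 (d = -3 + 31*(-13) = -3 - 403 = -406)
-49/(-470) + d/(-342) = -49/(-470) - 406/(-342) = -49*(-1/470) - 406*(-1/342) = 49/470 + 203/171 = 103789/80370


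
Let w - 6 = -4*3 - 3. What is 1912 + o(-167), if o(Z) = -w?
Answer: 1921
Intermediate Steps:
w = -9 (w = 6 + (-4*3 - 3) = 6 + (-12 - 3) = 6 - 15 = -9)
o(Z) = 9 (o(Z) = -1*(-9) = 9)
1912 + o(-167) = 1912 + 9 = 1921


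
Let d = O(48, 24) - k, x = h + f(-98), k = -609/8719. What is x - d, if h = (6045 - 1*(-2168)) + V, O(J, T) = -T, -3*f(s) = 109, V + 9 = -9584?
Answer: -36421090/26157 ≈ -1392.4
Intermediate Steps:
V = -9593 (V = -9 - 9584 = -9593)
f(s) = -109/3 (f(s) = -1/3*109 = -109/3)
k = -609/8719 (k = -609*1/8719 = -609/8719 ≈ -0.069847)
h = -1380 (h = (6045 - 1*(-2168)) - 9593 = (6045 + 2168) - 9593 = 8213 - 9593 = -1380)
x = -4249/3 (x = -1380 - 109/3 = -4249/3 ≈ -1416.3)
d = -208647/8719 (d = -1*24 - 1*(-609/8719) = -24 + 609/8719 = -208647/8719 ≈ -23.930)
x - d = -4249/3 - 1*(-208647/8719) = -4249/3 + 208647/8719 = -36421090/26157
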